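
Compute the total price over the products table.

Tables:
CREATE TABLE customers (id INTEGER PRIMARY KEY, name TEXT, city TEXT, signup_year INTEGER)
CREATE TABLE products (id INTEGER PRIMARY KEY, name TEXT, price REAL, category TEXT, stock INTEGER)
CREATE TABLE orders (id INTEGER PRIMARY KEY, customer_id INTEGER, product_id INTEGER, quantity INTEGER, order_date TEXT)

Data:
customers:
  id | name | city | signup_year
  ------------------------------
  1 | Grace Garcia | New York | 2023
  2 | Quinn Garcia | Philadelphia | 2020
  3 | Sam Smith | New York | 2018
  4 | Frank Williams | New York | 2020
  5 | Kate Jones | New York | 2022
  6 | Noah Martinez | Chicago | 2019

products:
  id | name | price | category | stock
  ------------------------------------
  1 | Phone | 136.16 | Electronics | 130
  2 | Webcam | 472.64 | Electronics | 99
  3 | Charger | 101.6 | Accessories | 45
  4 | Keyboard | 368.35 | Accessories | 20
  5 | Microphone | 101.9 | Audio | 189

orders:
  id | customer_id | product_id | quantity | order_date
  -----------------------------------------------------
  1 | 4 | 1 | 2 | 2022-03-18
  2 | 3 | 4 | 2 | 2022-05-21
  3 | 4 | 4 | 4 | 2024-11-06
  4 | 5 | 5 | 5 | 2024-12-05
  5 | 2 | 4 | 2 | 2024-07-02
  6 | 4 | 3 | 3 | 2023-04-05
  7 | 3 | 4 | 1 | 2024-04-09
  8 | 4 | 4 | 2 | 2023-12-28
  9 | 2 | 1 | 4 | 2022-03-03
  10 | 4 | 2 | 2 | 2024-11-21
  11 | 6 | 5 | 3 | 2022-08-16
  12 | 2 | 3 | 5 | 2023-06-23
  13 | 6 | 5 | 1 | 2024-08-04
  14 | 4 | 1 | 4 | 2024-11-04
SELECT SUM(price) FROM products

Execution result:
1180.65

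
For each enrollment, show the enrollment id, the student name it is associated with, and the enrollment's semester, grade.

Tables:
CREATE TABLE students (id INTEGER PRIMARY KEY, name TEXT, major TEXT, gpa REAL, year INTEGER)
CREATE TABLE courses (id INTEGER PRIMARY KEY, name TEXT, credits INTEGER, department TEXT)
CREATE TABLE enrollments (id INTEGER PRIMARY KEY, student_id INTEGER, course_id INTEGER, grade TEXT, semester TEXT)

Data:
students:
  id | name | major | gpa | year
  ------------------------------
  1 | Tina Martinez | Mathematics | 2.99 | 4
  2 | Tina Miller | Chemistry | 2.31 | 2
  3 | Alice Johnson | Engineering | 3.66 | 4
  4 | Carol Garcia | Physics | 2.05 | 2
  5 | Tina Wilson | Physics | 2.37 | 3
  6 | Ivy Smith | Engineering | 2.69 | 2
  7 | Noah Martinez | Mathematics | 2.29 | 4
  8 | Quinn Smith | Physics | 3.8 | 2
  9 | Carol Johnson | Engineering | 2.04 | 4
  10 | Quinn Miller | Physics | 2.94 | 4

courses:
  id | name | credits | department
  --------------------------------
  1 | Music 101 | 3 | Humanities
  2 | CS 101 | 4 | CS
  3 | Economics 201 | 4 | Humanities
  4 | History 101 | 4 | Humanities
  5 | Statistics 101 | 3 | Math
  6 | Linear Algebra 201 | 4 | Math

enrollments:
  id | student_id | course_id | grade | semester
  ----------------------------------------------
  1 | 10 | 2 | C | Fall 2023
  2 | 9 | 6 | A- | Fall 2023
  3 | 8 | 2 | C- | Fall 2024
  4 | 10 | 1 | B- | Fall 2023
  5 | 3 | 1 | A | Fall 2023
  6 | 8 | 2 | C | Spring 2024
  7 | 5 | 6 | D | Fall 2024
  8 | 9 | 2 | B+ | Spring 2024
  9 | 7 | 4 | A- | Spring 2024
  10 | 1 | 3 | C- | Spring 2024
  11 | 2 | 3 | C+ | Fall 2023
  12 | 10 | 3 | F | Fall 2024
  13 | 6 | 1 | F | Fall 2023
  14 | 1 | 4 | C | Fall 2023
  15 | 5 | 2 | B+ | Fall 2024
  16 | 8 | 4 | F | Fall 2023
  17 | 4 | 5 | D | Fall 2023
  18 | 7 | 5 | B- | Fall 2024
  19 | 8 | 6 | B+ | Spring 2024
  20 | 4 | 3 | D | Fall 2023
SELECT c.id, p.name AS student, c.semester, c.grade FROM enrollments c JOIN students p ON c.student_id = p.id

Execution result:
id | student | semester | grade
1 | Quinn Miller | Fall 2023 | C
2 | Carol Johnson | Fall 2023 | A-
3 | Quinn Smith | Fall 2024 | C-
4 | Quinn Miller | Fall 2023 | B-
5 | Alice Johnson | Fall 2023 | A
6 | Quinn Smith | Spring 2024 | C
7 | Tina Wilson | Fall 2024 | D
8 | Carol Johnson | Spring 2024 | B+
9 | Noah Martinez | Spring 2024 | A-
10 | Tina Martinez | Spring 2024 | C-
11 | Tina Miller | Fall 2023 | C+
12 | Quinn Miller | Fall 2024 | F
13 | Ivy Smith | Fall 2023 | F
14 | Tina Martinez | Fall 2023 | C
15 | Tina Wilson | Fall 2024 | B+
16 | Quinn Smith | Fall 2023 | F
17 | Carol Garcia | Fall 2023 | D
18 | Noah Martinez | Fall 2024 | B-
19 | Quinn Smith | Spring 2024 | B+
20 | Carol Garcia | Fall 2023 | D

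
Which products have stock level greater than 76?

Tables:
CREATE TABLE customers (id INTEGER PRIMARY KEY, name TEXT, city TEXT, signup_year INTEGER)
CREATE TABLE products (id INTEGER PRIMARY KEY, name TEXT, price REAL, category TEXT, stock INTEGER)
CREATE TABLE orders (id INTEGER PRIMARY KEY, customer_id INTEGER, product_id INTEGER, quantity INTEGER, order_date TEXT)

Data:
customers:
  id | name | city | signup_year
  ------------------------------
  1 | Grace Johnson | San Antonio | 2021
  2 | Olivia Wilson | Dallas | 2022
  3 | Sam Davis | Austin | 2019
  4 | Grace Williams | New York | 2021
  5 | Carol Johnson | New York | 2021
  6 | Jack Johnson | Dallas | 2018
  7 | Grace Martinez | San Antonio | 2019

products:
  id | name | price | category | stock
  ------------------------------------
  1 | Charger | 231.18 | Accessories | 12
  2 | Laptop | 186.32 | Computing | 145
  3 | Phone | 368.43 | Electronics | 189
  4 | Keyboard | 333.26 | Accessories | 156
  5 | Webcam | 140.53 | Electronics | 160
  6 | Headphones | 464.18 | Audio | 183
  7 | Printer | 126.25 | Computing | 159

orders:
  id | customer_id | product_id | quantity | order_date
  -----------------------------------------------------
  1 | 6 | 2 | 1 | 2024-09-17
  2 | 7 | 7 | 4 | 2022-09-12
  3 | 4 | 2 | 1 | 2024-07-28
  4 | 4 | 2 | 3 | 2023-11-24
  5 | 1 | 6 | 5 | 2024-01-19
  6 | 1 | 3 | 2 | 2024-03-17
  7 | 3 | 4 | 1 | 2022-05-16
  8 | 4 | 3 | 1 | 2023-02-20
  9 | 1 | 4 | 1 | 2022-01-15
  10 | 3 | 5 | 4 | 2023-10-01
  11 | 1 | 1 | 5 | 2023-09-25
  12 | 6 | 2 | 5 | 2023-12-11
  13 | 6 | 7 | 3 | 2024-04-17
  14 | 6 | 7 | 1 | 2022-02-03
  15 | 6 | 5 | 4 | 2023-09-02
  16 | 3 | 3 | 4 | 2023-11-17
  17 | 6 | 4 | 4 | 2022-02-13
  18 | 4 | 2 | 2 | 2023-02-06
SELECT name, stock FROM products WHERE stock > 76

Execution result:
name | stock
Laptop | 145
Phone | 189
Keyboard | 156
Webcam | 160
Headphones | 183
Printer | 159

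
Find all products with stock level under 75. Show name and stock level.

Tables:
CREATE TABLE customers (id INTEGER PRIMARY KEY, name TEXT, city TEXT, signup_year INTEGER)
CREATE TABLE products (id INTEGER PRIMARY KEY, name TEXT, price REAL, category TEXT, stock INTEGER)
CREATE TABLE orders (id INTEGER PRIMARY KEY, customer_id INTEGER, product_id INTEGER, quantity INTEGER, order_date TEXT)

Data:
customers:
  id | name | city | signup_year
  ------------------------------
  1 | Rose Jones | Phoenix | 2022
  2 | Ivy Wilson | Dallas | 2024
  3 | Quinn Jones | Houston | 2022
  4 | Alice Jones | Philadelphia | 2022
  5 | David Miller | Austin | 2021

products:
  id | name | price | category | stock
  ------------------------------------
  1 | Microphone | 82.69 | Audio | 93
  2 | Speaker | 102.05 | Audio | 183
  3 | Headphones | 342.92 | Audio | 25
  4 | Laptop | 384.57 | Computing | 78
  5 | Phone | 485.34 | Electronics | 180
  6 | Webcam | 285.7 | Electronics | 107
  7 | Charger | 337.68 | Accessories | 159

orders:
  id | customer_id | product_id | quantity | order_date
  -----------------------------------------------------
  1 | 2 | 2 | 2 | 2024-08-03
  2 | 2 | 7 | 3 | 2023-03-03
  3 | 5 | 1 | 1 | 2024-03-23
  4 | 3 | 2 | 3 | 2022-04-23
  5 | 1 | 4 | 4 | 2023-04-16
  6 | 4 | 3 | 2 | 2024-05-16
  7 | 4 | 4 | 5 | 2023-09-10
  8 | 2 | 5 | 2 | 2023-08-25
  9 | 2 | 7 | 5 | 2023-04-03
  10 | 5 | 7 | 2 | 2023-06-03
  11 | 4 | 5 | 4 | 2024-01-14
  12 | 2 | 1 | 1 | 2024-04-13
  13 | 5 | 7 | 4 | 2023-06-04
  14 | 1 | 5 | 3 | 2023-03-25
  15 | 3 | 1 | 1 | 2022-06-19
SELECT name, stock FROM products WHERE stock < 75

Execution result:
name | stock
Headphones | 25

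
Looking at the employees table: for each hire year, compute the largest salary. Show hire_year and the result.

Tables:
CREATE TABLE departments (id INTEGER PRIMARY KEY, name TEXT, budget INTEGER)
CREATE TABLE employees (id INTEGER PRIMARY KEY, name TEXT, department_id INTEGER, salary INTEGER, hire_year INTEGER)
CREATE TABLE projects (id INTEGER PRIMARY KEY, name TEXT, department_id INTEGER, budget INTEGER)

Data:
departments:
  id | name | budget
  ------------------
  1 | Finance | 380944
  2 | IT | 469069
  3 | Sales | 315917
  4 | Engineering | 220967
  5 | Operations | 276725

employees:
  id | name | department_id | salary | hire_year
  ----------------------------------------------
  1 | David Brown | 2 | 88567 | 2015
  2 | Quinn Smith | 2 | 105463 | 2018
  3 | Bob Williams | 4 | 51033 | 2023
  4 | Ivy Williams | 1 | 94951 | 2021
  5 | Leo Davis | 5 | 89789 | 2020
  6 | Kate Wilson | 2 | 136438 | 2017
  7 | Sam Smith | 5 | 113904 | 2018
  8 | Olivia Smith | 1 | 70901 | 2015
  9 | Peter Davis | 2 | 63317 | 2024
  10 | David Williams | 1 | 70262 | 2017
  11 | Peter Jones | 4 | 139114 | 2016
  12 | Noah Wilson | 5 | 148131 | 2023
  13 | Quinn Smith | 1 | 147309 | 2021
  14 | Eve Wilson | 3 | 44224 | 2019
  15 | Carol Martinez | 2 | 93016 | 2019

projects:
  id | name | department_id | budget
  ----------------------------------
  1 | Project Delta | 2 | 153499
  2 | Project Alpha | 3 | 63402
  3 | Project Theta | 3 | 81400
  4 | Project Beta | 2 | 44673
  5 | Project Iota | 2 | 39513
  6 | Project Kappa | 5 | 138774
SELECT hire_year, MAX(salary) AS max_salary FROM employees GROUP BY hire_year

Execution result:
hire_year | max_salary
2015 | 88567
2016 | 139114
2017 | 136438
2018 | 113904
2019 | 93016
2020 | 89789
2021 | 147309
2023 | 148131
2024 | 63317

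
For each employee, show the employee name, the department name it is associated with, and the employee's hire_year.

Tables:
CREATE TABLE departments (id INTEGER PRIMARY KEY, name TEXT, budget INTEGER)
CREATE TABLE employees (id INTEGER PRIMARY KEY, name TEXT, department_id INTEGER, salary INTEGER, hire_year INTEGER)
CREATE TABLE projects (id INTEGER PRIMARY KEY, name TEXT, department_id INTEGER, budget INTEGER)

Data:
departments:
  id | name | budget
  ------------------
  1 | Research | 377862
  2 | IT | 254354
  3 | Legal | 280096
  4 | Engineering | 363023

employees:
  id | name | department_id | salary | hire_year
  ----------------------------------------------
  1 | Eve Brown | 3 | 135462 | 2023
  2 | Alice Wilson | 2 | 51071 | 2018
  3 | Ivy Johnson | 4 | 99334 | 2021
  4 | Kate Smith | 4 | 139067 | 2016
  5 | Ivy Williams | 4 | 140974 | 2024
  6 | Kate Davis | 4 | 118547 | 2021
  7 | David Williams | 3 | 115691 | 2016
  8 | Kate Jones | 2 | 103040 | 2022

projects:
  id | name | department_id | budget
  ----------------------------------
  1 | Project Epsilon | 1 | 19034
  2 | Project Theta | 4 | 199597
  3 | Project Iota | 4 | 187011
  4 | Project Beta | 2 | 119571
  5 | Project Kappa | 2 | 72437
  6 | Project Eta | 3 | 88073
SELECT c.name, p.name AS department, c.hire_year FROM employees c JOIN departments p ON c.department_id = p.id

Execution result:
name | department | hire_year
Eve Brown | Legal | 2023
Alice Wilson | IT | 2018
Ivy Johnson | Engineering | 2021
Kate Smith | Engineering | 2016
Ivy Williams | Engineering | 2024
Kate Davis | Engineering | 2021
David Williams | Legal | 2016
Kate Jones | IT | 2022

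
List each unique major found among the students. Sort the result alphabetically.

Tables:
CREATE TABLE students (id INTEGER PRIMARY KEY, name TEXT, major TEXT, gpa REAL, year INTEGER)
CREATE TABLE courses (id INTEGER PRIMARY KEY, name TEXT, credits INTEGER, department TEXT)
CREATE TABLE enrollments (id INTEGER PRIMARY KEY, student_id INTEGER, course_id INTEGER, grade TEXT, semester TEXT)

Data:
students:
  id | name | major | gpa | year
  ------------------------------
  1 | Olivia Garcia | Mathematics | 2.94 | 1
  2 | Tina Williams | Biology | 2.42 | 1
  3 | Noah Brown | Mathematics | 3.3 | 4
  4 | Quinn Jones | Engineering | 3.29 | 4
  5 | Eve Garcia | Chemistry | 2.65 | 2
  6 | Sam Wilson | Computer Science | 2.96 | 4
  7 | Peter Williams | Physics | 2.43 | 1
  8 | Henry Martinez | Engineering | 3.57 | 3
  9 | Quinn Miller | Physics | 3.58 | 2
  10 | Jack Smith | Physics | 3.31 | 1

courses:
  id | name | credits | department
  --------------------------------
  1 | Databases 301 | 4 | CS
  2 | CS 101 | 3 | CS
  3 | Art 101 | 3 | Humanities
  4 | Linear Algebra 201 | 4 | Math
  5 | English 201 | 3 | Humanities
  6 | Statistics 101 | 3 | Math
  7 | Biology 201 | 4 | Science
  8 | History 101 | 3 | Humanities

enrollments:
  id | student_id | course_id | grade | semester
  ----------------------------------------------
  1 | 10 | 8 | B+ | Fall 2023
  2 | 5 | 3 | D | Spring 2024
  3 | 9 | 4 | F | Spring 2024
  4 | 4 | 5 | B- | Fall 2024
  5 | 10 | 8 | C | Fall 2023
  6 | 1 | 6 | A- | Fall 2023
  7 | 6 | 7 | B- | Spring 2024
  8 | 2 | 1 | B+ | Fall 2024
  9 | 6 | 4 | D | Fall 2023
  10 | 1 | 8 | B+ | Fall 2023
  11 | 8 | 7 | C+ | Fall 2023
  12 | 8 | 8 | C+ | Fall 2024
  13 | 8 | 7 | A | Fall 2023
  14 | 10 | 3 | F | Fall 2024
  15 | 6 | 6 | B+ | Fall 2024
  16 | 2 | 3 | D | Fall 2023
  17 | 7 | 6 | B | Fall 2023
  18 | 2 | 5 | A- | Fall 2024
SELECT DISTINCT major FROM students ORDER BY major

Execution result:
major
Biology
Chemistry
Computer Science
Engineering
Mathematics
Physics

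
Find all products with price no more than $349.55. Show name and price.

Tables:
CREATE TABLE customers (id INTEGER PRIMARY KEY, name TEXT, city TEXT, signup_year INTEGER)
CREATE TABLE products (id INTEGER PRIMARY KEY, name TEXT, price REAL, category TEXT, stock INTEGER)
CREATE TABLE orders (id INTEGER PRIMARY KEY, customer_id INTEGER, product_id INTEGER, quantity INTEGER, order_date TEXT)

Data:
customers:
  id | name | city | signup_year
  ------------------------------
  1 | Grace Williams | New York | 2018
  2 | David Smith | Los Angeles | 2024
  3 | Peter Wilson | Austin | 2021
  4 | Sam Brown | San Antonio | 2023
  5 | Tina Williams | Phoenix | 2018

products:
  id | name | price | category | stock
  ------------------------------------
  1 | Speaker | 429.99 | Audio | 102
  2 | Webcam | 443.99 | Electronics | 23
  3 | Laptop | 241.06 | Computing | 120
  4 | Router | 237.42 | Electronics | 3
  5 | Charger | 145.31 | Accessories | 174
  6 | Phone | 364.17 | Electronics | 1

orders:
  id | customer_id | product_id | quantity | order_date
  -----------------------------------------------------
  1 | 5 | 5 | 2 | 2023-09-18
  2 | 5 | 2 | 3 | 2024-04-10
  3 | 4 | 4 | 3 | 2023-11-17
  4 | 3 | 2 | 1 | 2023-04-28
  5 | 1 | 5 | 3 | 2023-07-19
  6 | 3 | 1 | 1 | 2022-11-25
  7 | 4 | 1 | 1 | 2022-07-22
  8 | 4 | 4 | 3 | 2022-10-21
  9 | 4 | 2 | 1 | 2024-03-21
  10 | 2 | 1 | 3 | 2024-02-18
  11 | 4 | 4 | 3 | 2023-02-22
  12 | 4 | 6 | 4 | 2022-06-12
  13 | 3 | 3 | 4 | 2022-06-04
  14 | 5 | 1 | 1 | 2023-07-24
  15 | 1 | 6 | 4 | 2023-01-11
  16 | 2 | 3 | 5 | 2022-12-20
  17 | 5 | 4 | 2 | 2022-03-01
SELECT name, price FROM products WHERE price <= 349.55

Execution result:
name | price
Laptop | 241.06
Router | 237.42
Charger | 145.31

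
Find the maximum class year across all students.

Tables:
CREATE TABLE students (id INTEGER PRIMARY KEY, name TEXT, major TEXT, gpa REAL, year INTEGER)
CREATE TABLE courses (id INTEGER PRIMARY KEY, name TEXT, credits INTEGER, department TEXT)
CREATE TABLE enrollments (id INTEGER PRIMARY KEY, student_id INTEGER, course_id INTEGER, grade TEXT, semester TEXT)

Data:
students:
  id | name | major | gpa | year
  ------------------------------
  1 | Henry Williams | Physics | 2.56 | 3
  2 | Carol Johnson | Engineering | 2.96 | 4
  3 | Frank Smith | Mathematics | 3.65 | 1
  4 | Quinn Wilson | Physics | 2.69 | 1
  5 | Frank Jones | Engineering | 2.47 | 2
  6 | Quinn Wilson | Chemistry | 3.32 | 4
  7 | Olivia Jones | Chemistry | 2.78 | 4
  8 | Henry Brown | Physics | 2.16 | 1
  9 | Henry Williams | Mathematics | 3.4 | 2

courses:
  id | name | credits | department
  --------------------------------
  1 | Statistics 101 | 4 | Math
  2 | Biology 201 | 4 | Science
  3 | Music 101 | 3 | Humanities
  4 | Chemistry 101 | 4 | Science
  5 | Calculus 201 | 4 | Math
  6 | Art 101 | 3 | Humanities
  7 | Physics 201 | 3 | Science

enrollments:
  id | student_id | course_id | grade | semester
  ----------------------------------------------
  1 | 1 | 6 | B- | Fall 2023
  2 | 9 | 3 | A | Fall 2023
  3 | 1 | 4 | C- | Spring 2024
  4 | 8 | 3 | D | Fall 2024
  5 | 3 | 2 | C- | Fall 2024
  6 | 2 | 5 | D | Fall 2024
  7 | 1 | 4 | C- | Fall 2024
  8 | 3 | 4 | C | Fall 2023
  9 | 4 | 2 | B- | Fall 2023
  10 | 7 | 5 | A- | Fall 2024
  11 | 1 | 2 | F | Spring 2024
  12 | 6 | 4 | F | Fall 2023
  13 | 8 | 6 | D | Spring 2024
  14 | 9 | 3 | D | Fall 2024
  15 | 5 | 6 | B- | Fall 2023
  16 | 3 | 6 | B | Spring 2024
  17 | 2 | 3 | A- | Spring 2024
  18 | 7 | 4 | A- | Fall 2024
SELECT MAX(year) FROM students

Execution result:
4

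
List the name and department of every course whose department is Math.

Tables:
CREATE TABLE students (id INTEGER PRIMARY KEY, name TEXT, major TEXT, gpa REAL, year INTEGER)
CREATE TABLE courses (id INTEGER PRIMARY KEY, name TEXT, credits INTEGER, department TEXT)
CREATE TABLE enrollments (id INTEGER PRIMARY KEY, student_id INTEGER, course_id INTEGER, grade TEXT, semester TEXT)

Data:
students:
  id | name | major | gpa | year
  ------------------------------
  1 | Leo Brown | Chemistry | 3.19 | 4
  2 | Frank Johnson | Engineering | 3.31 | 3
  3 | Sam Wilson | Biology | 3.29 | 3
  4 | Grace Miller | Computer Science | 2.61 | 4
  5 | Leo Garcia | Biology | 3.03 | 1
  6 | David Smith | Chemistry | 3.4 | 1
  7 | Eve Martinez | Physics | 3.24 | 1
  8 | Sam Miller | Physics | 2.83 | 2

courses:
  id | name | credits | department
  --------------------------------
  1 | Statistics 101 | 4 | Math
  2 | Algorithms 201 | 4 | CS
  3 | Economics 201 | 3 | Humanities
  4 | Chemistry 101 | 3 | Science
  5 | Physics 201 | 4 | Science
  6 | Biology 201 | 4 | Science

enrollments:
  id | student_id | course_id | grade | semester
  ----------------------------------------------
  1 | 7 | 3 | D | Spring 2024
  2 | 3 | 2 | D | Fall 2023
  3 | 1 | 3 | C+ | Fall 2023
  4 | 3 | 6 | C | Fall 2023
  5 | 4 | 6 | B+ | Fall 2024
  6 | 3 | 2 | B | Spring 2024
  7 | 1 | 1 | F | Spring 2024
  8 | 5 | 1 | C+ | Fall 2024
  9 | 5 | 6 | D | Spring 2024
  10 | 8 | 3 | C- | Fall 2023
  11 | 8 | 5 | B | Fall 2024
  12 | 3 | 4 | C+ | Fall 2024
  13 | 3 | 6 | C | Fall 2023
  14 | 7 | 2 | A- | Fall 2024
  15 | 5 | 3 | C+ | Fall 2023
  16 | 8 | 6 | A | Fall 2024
SELECT name, department FROM courses WHERE department = 'Math'

Execution result:
name | department
Statistics 101 | Math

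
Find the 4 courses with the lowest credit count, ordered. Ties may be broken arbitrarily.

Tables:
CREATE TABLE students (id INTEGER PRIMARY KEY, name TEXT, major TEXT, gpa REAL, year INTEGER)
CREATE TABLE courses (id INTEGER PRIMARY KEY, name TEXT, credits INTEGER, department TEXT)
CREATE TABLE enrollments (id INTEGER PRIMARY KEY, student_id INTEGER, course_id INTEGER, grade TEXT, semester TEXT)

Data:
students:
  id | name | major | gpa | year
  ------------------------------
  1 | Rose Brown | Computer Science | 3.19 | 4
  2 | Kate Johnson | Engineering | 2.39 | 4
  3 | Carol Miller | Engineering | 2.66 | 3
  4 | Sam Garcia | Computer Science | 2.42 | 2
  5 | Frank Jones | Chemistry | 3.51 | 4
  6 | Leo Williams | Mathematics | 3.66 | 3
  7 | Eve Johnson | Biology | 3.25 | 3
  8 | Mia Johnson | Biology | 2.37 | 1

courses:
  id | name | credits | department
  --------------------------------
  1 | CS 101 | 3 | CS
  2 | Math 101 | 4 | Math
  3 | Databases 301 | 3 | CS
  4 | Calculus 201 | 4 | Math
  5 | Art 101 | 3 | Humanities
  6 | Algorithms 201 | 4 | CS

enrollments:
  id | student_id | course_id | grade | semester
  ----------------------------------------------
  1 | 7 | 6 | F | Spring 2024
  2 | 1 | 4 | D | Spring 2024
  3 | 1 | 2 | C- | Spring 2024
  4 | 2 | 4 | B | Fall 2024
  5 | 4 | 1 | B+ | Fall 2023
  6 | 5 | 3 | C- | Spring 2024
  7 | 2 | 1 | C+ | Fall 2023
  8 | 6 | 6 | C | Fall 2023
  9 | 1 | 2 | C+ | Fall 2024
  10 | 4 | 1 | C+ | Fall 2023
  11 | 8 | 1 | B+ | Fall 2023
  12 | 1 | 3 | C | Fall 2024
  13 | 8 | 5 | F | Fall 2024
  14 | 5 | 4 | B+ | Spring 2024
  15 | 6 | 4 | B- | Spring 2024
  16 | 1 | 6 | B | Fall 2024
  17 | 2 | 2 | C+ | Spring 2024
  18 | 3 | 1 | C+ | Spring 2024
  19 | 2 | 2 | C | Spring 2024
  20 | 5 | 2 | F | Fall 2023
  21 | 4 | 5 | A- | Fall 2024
SELECT name, credits FROM courses ORDER BY credits ASC LIMIT 4

Execution result:
name | credits
CS 101 | 3
Databases 301 | 3
Art 101 | 3
Math 101 | 4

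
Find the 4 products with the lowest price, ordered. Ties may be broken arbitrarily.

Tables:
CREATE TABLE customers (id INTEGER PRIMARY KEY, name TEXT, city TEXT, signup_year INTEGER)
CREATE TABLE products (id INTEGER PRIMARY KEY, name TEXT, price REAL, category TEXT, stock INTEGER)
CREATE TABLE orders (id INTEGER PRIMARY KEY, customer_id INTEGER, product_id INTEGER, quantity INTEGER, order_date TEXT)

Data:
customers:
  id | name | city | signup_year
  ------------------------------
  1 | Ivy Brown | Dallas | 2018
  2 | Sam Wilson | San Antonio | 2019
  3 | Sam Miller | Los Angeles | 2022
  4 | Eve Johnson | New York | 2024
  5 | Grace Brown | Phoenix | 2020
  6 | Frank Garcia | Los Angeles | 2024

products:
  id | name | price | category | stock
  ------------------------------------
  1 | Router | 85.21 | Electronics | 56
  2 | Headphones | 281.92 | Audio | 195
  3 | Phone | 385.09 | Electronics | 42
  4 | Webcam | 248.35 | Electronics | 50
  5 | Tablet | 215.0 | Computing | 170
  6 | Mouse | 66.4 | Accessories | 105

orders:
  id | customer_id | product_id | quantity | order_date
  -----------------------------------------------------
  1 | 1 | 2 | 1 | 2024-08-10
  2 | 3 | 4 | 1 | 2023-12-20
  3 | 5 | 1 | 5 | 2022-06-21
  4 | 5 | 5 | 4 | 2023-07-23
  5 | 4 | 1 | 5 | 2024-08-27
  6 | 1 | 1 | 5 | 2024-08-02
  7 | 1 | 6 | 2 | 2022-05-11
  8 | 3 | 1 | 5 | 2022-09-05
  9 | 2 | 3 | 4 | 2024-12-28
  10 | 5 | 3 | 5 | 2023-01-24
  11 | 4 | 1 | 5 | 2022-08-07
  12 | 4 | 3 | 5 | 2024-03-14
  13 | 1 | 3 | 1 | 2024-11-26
SELECT name, price FROM products ORDER BY price ASC LIMIT 4

Execution result:
name | price
Mouse | 66.40
Router | 85.21
Tablet | 215.00
Webcam | 248.35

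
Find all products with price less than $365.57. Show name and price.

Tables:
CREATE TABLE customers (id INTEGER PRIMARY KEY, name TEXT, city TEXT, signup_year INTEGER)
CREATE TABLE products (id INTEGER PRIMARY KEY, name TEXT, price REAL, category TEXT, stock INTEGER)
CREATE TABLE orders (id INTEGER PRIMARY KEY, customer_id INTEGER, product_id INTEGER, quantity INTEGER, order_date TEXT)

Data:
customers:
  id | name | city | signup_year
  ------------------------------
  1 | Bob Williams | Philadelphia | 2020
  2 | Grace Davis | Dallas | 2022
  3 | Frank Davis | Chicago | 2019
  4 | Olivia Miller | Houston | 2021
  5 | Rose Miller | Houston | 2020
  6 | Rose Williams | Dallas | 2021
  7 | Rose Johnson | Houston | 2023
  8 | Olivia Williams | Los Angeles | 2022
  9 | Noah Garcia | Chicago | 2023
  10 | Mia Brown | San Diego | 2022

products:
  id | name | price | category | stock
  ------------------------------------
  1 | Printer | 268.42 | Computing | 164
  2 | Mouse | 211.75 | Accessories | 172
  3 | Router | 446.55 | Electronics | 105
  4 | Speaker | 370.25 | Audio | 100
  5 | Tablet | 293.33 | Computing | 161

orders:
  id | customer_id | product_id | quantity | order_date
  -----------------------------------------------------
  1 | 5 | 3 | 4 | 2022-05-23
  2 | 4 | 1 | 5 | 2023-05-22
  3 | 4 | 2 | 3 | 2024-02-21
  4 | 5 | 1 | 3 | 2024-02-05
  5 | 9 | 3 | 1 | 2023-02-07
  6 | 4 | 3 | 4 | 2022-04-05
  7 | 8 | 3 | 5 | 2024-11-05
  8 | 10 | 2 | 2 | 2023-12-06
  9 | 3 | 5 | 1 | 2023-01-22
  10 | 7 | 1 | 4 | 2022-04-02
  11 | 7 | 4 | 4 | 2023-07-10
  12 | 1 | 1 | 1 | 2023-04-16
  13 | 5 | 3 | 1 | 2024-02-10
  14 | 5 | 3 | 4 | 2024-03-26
SELECT name, price FROM products WHERE price < 365.57

Execution result:
name | price
Printer | 268.42
Mouse | 211.75
Tablet | 293.33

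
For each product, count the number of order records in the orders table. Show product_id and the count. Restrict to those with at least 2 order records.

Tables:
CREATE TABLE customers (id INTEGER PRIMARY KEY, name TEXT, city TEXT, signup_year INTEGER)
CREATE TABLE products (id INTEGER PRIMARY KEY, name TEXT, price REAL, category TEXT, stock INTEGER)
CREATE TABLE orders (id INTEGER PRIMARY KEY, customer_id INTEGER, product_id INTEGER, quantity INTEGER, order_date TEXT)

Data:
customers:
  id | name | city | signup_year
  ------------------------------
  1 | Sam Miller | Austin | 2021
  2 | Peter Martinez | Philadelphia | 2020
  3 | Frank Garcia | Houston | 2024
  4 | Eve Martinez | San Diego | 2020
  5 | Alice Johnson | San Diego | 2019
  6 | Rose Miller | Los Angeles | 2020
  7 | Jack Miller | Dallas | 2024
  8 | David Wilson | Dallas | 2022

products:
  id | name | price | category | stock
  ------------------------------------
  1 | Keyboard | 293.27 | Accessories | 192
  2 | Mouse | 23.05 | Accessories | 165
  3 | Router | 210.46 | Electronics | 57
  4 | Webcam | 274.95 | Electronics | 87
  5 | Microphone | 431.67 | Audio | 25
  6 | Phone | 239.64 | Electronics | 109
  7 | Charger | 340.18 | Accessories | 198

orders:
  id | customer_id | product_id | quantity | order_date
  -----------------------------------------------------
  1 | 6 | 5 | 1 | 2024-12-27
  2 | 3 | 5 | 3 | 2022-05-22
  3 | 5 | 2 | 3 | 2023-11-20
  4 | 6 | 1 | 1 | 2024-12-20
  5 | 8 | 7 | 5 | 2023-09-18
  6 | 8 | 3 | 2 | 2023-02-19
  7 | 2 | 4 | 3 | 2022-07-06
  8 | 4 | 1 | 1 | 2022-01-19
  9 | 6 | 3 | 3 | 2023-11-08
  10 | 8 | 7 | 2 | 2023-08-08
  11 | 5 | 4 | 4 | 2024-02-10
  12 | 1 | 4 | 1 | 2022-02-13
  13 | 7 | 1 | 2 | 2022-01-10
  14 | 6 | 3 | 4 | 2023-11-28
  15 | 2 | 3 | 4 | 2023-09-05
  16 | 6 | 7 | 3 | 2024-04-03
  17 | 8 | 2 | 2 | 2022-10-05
SELECT product_id, COUNT(*) AS order_count FROM orders GROUP BY product_id HAVING COUNT(*) >= 2

Execution result:
product_id | order_count
1 | 3
2 | 2
3 | 4
4 | 3
5 | 2
7 | 3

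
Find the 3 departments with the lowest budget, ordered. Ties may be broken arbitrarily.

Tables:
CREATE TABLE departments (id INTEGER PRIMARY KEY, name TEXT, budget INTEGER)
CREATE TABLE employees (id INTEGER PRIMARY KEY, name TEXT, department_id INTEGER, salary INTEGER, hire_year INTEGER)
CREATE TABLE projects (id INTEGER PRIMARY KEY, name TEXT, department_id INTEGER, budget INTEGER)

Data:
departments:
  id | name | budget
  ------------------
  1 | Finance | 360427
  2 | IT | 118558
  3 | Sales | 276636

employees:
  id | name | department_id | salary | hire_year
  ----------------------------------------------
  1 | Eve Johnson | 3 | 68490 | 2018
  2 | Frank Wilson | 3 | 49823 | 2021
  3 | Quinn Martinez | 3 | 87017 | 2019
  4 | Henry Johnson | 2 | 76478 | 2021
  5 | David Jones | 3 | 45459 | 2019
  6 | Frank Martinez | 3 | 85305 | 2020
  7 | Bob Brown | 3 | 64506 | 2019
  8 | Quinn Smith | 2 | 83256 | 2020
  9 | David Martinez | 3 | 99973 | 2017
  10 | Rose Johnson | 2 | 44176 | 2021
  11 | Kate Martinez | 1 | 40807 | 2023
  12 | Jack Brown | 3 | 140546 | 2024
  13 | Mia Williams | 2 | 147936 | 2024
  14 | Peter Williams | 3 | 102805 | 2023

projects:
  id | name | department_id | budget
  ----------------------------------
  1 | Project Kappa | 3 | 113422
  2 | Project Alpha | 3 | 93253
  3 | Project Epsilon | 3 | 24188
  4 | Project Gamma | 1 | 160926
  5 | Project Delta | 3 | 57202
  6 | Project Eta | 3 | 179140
SELECT name, budget FROM departments ORDER BY budget ASC LIMIT 3

Execution result:
name | budget
IT | 118558
Sales | 276636
Finance | 360427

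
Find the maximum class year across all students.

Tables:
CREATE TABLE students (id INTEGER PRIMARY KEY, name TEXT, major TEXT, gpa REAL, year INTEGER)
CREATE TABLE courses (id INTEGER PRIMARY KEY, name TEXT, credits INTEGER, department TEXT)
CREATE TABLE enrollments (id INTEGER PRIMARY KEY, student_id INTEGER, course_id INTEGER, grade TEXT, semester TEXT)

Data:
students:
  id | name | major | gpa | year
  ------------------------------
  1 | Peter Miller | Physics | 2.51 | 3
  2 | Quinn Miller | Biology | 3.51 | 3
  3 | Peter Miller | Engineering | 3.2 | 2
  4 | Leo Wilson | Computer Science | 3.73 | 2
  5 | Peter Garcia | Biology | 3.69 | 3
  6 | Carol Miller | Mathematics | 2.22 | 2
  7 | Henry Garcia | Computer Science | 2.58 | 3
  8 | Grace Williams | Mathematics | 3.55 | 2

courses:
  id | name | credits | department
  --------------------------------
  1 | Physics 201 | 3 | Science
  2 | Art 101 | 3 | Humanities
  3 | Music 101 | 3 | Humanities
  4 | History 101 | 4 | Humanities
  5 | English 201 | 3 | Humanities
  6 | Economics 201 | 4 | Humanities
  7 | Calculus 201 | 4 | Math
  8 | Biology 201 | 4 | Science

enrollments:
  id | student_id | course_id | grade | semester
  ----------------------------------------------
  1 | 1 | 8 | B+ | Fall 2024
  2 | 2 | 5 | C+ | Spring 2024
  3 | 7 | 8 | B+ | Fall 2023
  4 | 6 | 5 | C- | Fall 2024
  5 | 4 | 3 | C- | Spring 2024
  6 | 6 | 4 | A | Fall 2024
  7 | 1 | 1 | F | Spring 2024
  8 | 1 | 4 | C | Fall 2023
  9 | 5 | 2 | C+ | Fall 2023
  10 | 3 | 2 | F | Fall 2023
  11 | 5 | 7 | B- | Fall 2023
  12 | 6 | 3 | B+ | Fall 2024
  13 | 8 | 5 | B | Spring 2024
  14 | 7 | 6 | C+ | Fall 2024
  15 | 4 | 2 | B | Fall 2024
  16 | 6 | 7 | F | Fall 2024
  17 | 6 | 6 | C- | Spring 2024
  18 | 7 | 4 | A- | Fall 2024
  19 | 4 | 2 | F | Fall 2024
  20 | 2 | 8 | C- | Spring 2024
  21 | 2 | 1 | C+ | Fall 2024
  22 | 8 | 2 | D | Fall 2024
SELECT MAX(year) FROM students

Execution result:
3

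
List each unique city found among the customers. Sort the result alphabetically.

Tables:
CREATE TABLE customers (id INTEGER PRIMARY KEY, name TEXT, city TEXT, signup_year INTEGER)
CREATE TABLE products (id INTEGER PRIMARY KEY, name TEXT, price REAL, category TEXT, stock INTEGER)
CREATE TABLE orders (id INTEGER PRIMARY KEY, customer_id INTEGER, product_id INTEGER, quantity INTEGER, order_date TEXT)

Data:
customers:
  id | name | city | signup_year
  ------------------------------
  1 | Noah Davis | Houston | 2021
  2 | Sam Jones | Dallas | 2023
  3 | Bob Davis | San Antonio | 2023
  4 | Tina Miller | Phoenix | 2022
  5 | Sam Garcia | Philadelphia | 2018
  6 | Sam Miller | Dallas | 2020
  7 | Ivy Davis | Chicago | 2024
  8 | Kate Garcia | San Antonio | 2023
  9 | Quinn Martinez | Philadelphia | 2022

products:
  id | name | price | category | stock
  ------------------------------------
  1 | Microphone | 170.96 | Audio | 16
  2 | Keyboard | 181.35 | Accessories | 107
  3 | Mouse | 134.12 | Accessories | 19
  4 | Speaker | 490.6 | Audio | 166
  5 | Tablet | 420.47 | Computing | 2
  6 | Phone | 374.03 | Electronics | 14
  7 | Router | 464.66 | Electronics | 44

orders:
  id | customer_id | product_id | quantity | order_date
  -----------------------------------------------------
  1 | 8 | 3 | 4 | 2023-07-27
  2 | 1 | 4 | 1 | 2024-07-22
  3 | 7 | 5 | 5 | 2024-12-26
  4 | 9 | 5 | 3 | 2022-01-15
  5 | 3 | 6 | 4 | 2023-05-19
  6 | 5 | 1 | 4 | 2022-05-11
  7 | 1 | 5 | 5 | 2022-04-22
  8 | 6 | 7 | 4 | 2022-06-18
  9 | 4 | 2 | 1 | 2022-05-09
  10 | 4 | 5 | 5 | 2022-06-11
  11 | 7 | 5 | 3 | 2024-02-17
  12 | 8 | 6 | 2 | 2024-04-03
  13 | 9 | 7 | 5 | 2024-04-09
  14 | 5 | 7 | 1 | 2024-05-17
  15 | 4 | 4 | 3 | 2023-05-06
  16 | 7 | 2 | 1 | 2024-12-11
SELECT DISTINCT city FROM customers ORDER BY city

Execution result:
city
Chicago
Dallas
Houston
Philadelphia
Phoenix
San Antonio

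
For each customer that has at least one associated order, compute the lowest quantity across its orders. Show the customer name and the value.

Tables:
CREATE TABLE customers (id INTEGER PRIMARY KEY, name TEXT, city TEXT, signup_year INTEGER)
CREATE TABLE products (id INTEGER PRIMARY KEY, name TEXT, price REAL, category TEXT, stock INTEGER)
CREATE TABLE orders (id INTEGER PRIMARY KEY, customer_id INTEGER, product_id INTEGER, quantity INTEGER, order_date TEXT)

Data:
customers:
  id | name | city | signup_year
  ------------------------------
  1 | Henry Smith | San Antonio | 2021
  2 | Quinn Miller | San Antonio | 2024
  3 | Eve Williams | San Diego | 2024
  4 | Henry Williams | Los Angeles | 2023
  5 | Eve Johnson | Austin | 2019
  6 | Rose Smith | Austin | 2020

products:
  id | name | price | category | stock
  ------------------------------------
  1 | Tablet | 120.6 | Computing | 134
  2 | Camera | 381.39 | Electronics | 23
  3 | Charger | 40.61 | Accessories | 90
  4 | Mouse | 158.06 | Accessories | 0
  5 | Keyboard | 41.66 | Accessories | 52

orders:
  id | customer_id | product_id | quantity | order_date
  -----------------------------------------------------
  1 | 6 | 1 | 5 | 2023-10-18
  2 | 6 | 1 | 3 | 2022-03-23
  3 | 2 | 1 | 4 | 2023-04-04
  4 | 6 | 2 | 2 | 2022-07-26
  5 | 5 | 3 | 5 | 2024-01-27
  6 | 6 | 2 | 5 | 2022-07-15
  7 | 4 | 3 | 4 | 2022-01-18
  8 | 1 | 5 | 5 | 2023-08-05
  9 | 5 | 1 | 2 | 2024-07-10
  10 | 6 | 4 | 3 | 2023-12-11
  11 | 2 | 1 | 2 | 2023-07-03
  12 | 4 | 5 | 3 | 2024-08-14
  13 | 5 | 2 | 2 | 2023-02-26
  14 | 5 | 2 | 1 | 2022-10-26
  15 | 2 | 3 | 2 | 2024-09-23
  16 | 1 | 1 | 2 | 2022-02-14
SELECT p.name, MIN(c.quantity) AS min_quantity FROM orders c JOIN customers p ON c.customer_id = p.id GROUP BY p.id, p.name

Execution result:
name | min_quantity
Henry Smith | 2
Quinn Miller | 2
Henry Williams | 3
Eve Johnson | 1
Rose Smith | 2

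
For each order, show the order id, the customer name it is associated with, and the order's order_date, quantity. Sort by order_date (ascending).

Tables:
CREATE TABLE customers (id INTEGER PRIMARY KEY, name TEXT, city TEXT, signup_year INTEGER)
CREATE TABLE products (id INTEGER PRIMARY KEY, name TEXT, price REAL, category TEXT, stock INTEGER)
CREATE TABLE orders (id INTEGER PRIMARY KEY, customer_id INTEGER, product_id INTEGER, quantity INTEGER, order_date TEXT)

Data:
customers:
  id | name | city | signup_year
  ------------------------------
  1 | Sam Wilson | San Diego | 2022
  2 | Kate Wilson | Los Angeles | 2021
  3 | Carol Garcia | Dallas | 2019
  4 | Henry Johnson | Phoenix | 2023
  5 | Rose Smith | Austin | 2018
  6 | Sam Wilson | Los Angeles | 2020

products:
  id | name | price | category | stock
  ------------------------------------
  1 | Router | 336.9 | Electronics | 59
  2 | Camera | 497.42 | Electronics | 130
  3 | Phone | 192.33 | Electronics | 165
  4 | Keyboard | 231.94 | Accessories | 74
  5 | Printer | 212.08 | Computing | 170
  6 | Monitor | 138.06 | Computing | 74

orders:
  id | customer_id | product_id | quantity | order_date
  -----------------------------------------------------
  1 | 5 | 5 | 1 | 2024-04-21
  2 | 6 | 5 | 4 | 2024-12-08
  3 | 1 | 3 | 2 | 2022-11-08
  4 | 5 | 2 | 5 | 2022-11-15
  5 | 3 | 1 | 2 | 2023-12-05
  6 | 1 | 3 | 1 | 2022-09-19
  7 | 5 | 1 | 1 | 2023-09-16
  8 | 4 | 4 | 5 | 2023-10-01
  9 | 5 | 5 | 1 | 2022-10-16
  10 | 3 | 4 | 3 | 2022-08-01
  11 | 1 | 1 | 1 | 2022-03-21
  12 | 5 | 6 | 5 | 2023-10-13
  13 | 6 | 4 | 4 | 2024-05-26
SELECT c.id, p.name AS customer, c.order_date, c.quantity FROM orders c JOIN customers p ON c.customer_id = p.id ORDER BY c.order_date ASC

Execution result:
id | customer | order_date | quantity
11 | Sam Wilson | 2022-03-21 | 1
10 | Carol Garcia | 2022-08-01 | 3
6 | Sam Wilson | 2022-09-19 | 1
9 | Rose Smith | 2022-10-16 | 1
3 | Sam Wilson | 2022-11-08 | 2
4 | Rose Smith | 2022-11-15 | 5
7 | Rose Smith | 2023-09-16 | 1
8 | Henry Johnson | 2023-10-01 | 5
12 | Rose Smith | 2023-10-13 | 5
5 | Carol Garcia | 2023-12-05 | 2
1 | Rose Smith | 2024-04-21 | 1
13 | Sam Wilson | 2024-05-26 | 4
2 | Sam Wilson | 2024-12-08 | 4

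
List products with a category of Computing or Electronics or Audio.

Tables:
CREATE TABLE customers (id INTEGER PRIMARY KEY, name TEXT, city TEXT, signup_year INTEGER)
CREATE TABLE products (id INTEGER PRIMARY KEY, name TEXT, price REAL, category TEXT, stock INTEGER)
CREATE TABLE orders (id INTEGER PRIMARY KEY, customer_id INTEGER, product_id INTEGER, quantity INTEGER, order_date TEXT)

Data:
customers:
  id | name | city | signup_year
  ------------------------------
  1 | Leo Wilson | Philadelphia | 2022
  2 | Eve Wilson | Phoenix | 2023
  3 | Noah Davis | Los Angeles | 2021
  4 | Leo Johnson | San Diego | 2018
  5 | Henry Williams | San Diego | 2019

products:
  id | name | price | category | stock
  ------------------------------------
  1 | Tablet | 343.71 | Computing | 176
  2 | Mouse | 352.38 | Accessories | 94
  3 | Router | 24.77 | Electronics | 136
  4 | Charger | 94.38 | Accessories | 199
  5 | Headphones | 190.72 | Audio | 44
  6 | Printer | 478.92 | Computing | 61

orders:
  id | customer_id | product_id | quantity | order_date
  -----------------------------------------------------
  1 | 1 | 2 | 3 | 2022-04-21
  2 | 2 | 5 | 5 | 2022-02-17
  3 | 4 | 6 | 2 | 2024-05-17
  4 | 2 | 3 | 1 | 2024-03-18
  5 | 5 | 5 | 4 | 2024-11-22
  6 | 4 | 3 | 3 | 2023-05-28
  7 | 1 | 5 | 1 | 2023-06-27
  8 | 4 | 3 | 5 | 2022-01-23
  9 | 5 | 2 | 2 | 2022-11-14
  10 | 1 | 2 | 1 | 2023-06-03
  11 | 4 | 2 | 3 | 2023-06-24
SELECT name, category FROM products WHERE category IN ('Computing', 'Electronics', 'Audio')

Execution result:
name | category
Tablet | Computing
Router | Electronics
Headphones | Audio
Printer | Computing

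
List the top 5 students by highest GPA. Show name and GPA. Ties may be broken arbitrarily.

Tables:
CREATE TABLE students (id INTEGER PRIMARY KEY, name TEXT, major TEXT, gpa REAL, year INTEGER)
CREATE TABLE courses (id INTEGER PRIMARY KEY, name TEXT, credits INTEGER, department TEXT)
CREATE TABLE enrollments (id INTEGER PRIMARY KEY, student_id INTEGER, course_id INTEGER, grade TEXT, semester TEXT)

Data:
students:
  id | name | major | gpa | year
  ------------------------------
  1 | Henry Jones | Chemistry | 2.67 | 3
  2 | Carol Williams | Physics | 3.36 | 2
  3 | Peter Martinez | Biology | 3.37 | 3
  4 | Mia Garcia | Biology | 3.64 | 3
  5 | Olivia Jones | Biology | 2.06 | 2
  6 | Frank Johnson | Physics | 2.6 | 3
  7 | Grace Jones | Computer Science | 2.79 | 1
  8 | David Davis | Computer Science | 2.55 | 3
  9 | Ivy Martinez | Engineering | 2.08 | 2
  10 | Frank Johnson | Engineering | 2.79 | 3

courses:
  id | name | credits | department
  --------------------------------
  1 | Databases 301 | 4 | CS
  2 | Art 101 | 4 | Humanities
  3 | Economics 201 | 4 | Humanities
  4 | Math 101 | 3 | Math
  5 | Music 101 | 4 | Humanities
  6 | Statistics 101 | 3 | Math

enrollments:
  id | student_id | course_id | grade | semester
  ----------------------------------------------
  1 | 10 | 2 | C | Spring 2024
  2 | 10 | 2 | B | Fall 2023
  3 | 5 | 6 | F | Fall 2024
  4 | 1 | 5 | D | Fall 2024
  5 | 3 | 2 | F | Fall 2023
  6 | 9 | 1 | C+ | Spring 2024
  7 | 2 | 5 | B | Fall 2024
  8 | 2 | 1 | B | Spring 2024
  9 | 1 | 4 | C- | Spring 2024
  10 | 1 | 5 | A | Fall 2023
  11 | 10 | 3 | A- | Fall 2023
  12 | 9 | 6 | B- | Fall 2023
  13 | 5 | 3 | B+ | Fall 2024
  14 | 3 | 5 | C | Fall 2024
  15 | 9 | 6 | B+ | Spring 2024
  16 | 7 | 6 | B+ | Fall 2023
SELECT name, gpa FROM students ORDER BY gpa DESC LIMIT 5

Execution result:
name | gpa
Mia Garcia | 3.64
Peter Martinez | 3.37
Carol Williams | 3.36
Grace Jones | 2.79
Frank Johnson | 2.79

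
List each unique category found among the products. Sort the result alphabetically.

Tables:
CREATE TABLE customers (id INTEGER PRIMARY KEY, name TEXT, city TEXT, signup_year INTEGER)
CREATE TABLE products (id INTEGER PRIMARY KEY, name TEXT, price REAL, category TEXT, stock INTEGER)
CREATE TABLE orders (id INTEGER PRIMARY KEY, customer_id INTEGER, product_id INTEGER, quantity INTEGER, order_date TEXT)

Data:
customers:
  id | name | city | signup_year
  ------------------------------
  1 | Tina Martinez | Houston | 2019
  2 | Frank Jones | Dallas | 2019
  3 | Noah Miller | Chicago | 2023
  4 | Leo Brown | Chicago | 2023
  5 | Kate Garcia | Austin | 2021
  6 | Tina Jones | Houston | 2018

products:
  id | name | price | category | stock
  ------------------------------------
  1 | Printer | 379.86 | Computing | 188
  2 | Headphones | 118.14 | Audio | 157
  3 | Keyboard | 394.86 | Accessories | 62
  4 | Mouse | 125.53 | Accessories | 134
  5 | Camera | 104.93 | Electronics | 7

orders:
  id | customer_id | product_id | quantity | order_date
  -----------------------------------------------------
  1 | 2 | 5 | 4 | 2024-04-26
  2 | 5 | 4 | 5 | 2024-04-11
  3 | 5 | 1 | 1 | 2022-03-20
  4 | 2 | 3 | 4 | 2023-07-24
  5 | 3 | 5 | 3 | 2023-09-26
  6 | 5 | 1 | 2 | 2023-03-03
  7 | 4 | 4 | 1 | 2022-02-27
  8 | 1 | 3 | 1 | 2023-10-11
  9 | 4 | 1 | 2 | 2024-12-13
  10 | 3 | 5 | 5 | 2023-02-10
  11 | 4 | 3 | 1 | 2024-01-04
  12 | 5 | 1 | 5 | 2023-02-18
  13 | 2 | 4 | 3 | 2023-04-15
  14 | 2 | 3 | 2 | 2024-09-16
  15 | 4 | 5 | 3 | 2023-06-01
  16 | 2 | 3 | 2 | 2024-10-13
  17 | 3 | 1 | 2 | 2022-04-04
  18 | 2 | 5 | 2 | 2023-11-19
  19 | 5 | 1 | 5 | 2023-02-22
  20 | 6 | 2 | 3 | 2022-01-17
SELECT DISTINCT category FROM products ORDER BY category

Execution result:
category
Accessories
Audio
Computing
Electronics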